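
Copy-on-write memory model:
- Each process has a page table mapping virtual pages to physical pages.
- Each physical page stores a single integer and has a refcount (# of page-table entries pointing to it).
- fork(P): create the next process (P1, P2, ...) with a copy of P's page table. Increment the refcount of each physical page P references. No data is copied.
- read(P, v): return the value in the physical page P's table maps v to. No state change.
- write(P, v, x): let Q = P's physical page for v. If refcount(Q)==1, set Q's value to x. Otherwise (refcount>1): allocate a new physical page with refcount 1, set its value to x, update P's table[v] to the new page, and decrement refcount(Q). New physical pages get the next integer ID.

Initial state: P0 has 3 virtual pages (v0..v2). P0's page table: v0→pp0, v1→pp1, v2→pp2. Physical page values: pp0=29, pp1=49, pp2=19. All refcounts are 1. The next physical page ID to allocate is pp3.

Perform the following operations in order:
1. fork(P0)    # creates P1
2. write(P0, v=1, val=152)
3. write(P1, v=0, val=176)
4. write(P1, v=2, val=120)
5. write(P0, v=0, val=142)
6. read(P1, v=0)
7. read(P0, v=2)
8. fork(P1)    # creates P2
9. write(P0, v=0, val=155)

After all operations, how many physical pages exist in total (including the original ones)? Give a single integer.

Answer: 6

Derivation:
Op 1: fork(P0) -> P1. 3 ppages; refcounts: pp0:2 pp1:2 pp2:2
Op 2: write(P0, v1, 152). refcount(pp1)=2>1 -> COPY to pp3. 4 ppages; refcounts: pp0:2 pp1:1 pp2:2 pp3:1
Op 3: write(P1, v0, 176). refcount(pp0)=2>1 -> COPY to pp4. 5 ppages; refcounts: pp0:1 pp1:1 pp2:2 pp3:1 pp4:1
Op 4: write(P1, v2, 120). refcount(pp2)=2>1 -> COPY to pp5. 6 ppages; refcounts: pp0:1 pp1:1 pp2:1 pp3:1 pp4:1 pp5:1
Op 5: write(P0, v0, 142). refcount(pp0)=1 -> write in place. 6 ppages; refcounts: pp0:1 pp1:1 pp2:1 pp3:1 pp4:1 pp5:1
Op 6: read(P1, v0) -> 176. No state change.
Op 7: read(P0, v2) -> 19. No state change.
Op 8: fork(P1) -> P2. 6 ppages; refcounts: pp0:1 pp1:2 pp2:1 pp3:1 pp4:2 pp5:2
Op 9: write(P0, v0, 155). refcount(pp0)=1 -> write in place. 6 ppages; refcounts: pp0:1 pp1:2 pp2:1 pp3:1 pp4:2 pp5:2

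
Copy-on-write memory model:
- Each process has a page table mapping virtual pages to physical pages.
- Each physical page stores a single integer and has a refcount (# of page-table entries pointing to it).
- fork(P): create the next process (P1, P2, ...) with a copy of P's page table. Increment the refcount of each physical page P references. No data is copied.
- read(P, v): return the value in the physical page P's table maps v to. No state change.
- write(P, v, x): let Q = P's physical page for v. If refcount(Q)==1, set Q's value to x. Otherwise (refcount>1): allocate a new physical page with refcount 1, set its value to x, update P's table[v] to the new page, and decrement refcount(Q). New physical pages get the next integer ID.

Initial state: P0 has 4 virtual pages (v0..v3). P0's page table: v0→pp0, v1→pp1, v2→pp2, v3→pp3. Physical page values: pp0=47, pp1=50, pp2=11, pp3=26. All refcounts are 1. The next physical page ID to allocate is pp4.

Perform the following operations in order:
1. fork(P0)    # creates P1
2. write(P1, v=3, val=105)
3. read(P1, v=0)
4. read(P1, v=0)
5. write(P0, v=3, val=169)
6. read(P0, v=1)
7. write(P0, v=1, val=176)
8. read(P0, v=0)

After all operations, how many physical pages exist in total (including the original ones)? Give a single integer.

Answer: 6

Derivation:
Op 1: fork(P0) -> P1. 4 ppages; refcounts: pp0:2 pp1:2 pp2:2 pp3:2
Op 2: write(P1, v3, 105). refcount(pp3)=2>1 -> COPY to pp4. 5 ppages; refcounts: pp0:2 pp1:2 pp2:2 pp3:1 pp4:1
Op 3: read(P1, v0) -> 47. No state change.
Op 4: read(P1, v0) -> 47. No state change.
Op 5: write(P0, v3, 169). refcount(pp3)=1 -> write in place. 5 ppages; refcounts: pp0:2 pp1:2 pp2:2 pp3:1 pp4:1
Op 6: read(P0, v1) -> 50. No state change.
Op 7: write(P0, v1, 176). refcount(pp1)=2>1 -> COPY to pp5. 6 ppages; refcounts: pp0:2 pp1:1 pp2:2 pp3:1 pp4:1 pp5:1
Op 8: read(P0, v0) -> 47. No state change.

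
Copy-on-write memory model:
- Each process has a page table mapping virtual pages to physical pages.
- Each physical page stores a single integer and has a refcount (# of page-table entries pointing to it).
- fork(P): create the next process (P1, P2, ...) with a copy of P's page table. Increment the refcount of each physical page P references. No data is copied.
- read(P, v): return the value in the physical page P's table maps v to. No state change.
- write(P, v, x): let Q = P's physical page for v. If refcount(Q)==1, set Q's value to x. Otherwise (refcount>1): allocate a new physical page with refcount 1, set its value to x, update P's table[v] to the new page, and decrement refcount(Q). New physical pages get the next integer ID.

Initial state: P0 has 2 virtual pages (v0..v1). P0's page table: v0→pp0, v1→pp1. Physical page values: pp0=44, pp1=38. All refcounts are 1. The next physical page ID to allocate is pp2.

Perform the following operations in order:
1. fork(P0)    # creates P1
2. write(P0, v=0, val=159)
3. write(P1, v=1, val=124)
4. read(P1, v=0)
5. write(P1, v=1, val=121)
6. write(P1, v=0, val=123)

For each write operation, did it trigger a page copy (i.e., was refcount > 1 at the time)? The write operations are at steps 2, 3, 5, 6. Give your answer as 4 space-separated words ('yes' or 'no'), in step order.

Op 1: fork(P0) -> P1. 2 ppages; refcounts: pp0:2 pp1:2
Op 2: write(P0, v0, 159). refcount(pp0)=2>1 -> COPY to pp2. 3 ppages; refcounts: pp0:1 pp1:2 pp2:1
Op 3: write(P1, v1, 124). refcount(pp1)=2>1 -> COPY to pp3. 4 ppages; refcounts: pp0:1 pp1:1 pp2:1 pp3:1
Op 4: read(P1, v0) -> 44. No state change.
Op 5: write(P1, v1, 121). refcount(pp3)=1 -> write in place. 4 ppages; refcounts: pp0:1 pp1:1 pp2:1 pp3:1
Op 6: write(P1, v0, 123). refcount(pp0)=1 -> write in place. 4 ppages; refcounts: pp0:1 pp1:1 pp2:1 pp3:1

yes yes no no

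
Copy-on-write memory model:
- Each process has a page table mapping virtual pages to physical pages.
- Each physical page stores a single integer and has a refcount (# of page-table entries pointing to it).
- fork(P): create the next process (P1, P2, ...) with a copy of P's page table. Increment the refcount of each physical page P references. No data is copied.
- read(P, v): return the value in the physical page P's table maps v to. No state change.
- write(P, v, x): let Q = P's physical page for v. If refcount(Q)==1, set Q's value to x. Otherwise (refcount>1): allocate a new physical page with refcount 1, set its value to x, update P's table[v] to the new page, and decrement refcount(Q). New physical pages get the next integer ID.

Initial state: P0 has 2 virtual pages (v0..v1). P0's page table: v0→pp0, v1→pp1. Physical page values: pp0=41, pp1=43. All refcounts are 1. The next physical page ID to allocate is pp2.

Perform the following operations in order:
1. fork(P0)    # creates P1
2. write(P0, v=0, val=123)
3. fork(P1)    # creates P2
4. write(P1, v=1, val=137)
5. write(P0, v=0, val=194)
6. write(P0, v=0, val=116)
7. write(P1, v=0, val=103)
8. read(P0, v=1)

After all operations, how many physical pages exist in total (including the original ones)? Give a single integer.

Op 1: fork(P0) -> P1. 2 ppages; refcounts: pp0:2 pp1:2
Op 2: write(P0, v0, 123). refcount(pp0)=2>1 -> COPY to pp2. 3 ppages; refcounts: pp0:1 pp1:2 pp2:1
Op 3: fork(P1) -> P2. 3 ppages; refcounts: pp0:2 pp1:3 pp2:1
Op 4: write(P1, v1, 137). refcount(pp1)=3>1 -> COPY to pp3. 4 ppages; refcounts: pp0:2 pp1:2 pp2:1 pp3:1
Op 5: write(P0, v0, 194). refcount(pp2)=1 -> write in place. 4 ppages; refcounts: pp0:2 pp1:2 pp2:1 pp3:1
Op 6: write(P0, v0, 116). refcount(pp2)=1 -> write in place. 4 ppages; refcounts: pp0:2 pp1:2 pp2:1 pp3:1
Op 7: write(P1, v0, 103). refcount(pp0)=2>1 -> COPY to pp4. 5 ppages; refcounts: pp0:1 pp1:2 pp2:1 pp3:1 pp4:1
Op 8: read(P0, v1) -> 43. No state change.

Answer: 5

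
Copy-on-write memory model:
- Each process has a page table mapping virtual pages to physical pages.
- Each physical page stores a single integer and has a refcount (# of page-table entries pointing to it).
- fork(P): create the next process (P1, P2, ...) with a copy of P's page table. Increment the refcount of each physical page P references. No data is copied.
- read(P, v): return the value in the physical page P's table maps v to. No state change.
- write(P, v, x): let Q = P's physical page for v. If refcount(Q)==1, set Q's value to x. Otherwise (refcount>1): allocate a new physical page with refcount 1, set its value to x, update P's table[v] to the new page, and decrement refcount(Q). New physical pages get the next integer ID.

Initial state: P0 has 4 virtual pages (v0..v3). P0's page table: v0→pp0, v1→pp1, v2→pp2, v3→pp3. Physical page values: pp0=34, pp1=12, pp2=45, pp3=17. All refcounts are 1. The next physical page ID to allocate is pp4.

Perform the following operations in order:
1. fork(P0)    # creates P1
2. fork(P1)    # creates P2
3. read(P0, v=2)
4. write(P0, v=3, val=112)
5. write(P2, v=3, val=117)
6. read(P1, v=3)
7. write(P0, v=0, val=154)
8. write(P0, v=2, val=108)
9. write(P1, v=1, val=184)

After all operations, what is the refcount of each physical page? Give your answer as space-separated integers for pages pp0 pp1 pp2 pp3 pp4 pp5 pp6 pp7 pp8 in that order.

Answer: 2 2 2 1 1 1 1 1 1

Derivation:
Op 1: fork(P0) -> P1. 4 ppages; refcounts: pp0:2 pp1:2 pp2:2 pp3:2
Op 2: fork(P1) -> P2. 4 ppages; refcounts: pp0:3 pp1:3 pp2:3 pp3:3
Op 3: read(P0, v2) -> 45. No state change.
Op 4: write(P0, v3, 112). refcount(pp3)=3>1 -> COPY to pp4. 5 ppages; refcounts: pp0:3 pp1:3 pp2:3 pp3:2 pp4:1
Op 5: write(P2, v3, 117). refcount(pp3)=2>1 -> COPY to pp5. 6 ppages; refcounts: pp0:3 pp1:3 pp2:3 pp3:1 pp4:1 pp5:1
Op 6: read(P1, v3) -> 17. No state change.
Op 7: write(P0, v0, 154). refcount(pp0)=3>1 -> COPY to pp6. 7 ppages; refcounts: pp0:2 pp1:3 pp2:3 pp3:1 pp4:1 pp5:1 pp6:1
Op 8: write(P0, v2, 108). refcount(pp2)=3>1 -> COPY to pp7. 8 ppages; refcounts: pp0:2 pp1:3 pp2:2 pp3:1 pp4:1 pp5:1 pp6:1 pp7:1
Op 9: write(P1, v1, 184). refcount(pp1)=3>1 -> COPY to pp8. 9 ppages; refcounts: pp0:2 pp1:2 pp2:2 pp3:1 pp4:1 pp5:1 pp6:1 pp7:1 pp8:1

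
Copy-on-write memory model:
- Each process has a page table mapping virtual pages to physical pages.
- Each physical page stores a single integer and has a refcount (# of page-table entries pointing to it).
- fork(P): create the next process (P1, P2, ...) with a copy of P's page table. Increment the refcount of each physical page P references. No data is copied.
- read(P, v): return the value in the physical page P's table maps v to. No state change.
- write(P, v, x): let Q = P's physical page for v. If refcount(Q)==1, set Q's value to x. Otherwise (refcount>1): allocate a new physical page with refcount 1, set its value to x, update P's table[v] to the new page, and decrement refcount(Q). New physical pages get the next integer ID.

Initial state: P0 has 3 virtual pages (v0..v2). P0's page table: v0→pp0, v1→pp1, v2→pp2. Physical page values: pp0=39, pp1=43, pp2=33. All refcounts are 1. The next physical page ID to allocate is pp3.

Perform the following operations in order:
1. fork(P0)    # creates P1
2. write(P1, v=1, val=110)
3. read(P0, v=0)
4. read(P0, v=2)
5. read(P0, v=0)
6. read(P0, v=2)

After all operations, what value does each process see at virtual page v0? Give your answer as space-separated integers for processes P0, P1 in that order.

Op 1: fork(P0) -> P1. 3 ppages; refcounts: pp0:2 pp1:2 pp2:2
Op 2: write(P1, v1, 110). refcount(pp1)=2>1 -> COPY to pp3. 4 ppages; refcounts: pp0:2 pp1:1 pp2:2 pp3:1
Op 3: read(P0, v0) -> 39. No state change.
Op 4: read(P0, v2) -> 33. No state change.
Op 5: read(P0, v0) -> 39. No state change.
Op 6: read(P0, v2) -> 33. No state change.
P0: v0 -> pp0 = 39
P1: v0 -> pp0 = 39

Answer: 39 39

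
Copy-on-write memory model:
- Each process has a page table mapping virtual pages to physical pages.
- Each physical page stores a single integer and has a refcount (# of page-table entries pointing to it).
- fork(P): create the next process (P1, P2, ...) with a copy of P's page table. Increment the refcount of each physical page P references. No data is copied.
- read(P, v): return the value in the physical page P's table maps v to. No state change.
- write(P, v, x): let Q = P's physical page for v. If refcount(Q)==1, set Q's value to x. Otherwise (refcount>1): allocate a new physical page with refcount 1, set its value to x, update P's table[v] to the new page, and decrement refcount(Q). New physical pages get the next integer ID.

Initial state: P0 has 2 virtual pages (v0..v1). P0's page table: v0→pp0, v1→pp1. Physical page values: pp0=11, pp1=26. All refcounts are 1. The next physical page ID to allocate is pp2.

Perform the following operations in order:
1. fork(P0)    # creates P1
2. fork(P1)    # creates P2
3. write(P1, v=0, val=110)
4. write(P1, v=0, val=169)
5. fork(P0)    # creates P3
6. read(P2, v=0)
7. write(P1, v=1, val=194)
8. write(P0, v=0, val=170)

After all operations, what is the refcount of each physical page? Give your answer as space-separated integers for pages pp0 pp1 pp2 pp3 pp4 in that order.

Op 1: fork(P0) -> P1. 2 ppages; refcounts: pp0:2 pp1:2
Op 2: fork(P1) -> P2. 2 ppages; refcounts: pp0:3 pp1:3
Op 3: write(P1, v0, 110). refcount(pp0)=3>1 -> COPY to pp2. 3 ppages; refcounts: pp0:2 pp1:3 pp2:1
Op 4: write(P1, v0, 169). refcount(pp2)=1 -> write in place. 3 ppages; refcounts: pp0:2 pp1:3 pp2:1
Op 5: fork(P0) -> P3. 3 ppages; refcounts: pp0:3 pp1:4 pp2:1
Op 6: read(P2, v0) -> 11. No state change.
Op 7: write(P1, v1, 194). refcount(pp1)=4>1 -> COPY to pp3. 4 ppages; refcounts: pp0:3 pp1:3 pp2:1 pp3:1
Op 8: write(P0, v0, 170). refcount(pp0)=3>1 -> COPY to pp4. 5 ppages; refcounts: pp0:2 pp1:3 pp2:1 pp3:1 pp4:1

Answer: 2 3 1 1 1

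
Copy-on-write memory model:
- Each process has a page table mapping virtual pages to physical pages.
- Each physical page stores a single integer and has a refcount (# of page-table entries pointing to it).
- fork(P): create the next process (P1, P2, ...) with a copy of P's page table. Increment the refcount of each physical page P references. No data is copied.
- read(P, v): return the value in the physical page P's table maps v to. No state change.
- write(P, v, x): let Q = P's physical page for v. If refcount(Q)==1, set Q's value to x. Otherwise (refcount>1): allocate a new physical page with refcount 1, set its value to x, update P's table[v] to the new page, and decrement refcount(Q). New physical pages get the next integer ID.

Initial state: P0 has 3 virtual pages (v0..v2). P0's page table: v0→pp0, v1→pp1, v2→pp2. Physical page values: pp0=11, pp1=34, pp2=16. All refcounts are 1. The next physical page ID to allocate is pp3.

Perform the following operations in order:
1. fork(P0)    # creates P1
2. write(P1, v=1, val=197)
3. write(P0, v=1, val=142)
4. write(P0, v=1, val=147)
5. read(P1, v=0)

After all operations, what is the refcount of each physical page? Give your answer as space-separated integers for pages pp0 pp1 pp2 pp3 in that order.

Op 1: fork(P0) -> P1. 3 ppages; refcounts: pp0:2 pp1:2 pp2:2
Op 2: write(P1, v1, 197). refcount(pp1)=2>1 -> COPY to pp3. 4 ppages; refcounts: pp0:2 pp1:1 pp2:2 pp3:1
Op 3: write(P0, v1, 142). refcount(pp1)=1 -> write in place. 4 ppages; refcounts: pp0:2 pp1:1 pp2:2 pp3:1
Op 4: write(P0, v1, 147). refcount(pp1)=1 -> write in place. 4 ppages; refcounts: pp0:2 pp1:1 pp2:2 pp3:1
Op 5: read(P1, v0) -> 11. No state change.

Answer: 2 1 2 1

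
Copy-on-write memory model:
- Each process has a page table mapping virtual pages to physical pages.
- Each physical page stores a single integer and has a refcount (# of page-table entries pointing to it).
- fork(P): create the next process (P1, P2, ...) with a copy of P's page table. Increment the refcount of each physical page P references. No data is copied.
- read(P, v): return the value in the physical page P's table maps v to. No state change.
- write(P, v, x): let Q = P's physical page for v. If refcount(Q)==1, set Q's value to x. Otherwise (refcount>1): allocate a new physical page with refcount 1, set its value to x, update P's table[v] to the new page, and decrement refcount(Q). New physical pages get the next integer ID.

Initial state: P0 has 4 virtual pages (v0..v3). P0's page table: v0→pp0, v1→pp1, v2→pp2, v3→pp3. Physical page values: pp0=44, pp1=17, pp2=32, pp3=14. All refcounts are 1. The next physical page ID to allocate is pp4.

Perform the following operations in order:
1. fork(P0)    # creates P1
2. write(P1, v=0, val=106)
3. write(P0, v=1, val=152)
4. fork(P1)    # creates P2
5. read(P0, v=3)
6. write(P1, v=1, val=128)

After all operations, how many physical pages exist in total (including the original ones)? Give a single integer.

Op 1: fork(P0) -> P1. 4 ppages; refcounts: pp0:2 pp1:2 pp2:2 pp3:2
Op 2: write(P1, v0, 106). refcount(pp0)=2>1 -> COPY to pp4. 5 ppages; refcounts: pp0:1 pp1:2 pp2:2 pp3:2 pp4:1
Op 3: write(P0, v1, 152). refcount(pp1)=2>1 -> COPY to pp5. 6 ppages; refcounts: pp0:1 pp1:1 pp2:2 pp3:2 pp4:1 pp5:1
Op 4: fork(P1) -> P2. 6 ppages; refcounts: pp0:1 pp1:2 pp2:3 pp3:3 pp4:2 pp5:1
Op 5: read(P0, v3) -> 14. No state change.
Op 6: write(P1, v1, 128). refcount(pp1)=2>1 -> COPY to pp6. 7 ppages; refcounts: pp0:1 pp1:1 pp2:3 pp3:3 pp4:2 pp5:1 pp6:1

Answer: 7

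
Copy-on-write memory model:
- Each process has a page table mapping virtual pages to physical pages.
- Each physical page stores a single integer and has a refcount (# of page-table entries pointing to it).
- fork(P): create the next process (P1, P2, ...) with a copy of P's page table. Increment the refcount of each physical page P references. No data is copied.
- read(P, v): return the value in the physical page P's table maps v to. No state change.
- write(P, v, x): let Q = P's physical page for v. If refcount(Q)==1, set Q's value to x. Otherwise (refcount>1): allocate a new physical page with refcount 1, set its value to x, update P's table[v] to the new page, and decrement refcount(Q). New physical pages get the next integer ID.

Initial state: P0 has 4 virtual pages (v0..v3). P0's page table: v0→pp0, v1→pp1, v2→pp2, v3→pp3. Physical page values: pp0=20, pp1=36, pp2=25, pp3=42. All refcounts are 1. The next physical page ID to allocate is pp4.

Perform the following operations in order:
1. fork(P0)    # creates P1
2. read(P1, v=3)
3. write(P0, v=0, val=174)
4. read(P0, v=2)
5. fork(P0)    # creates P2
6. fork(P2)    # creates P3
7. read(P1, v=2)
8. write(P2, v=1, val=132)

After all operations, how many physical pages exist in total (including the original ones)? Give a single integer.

Op 1: fork(P0) -> P1. 4 ppages; refcounts: pp0:2 pp1:2 pp2:2 pp3:2
Op 2: read(P1, v3) -> 42. No state change.
Op 3: write(P0, v0, 174). refcount(pp0)=2>1 -> COPY to pp4. 5 ppages; refcounts: pp0:1 pp1:2 pp2:2 pp3:2 pp4:1
Op 4: read(P0, v2) -> 25. No state change.
Op 5: fork(P0) -> P2. 5 ppages; refcounts: pp0:1 pp1:3 pp2:3 pp3:3 pp4:2
Op 6: fork(P2) -> P3. 5 ppages; refcounts: pp0:1 pp1:4 pp2:4 pp3:4 pp4:3
Op 7: read(P1, v2) -> 25. No state change.
Op 8: write(P2, v1, 132). refcount(pp1)=4>1 -> COPY to pp5. 6 ppages; refcounts: pp0:1 pp1:3 pp2:4 pp3:4 pp4:3 pp5:1

Answer: 6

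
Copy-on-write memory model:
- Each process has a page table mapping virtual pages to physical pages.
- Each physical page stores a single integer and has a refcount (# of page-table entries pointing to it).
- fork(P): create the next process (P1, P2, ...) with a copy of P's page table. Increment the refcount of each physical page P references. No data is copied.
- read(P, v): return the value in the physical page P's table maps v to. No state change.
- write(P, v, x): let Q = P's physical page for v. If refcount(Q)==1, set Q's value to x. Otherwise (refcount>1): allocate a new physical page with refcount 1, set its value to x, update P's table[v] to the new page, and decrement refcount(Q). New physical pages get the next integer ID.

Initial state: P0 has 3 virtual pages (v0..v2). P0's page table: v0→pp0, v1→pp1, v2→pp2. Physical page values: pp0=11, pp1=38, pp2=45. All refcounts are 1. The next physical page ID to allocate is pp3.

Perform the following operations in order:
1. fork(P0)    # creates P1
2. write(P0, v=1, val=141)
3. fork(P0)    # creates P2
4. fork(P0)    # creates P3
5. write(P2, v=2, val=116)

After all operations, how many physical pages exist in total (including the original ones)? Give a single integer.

Answer: 5

Derivation:
Op 1: fork(P0) -> P1. 3 ppages; refcounts: pp0:2 pp1:2 pp2:2
Op 2: write(P0, v1, 141). refcount(pp1)=2>1 -> COPY to pp3. 4 ppages; refcounts: pp0:2 pp1:1 pp2:2 pp3:1
Op 3: fork(P0) -> P2. 4 ppages; refcounts: pp0:3 pp1:1 pp2:3 pp3:2
Op 4: fork(P0) -> P3. 4 ppages; refcounts: pp0:4 pp1:1 pp2:4 pp3:3
Op 5: write(P2, v2, 116). refcount(pp2)=4>1 -> COPY to pp4. 5 ppages; refcounts: pp0:4 pp1:1 pp2:3 pp3:3 pp4:1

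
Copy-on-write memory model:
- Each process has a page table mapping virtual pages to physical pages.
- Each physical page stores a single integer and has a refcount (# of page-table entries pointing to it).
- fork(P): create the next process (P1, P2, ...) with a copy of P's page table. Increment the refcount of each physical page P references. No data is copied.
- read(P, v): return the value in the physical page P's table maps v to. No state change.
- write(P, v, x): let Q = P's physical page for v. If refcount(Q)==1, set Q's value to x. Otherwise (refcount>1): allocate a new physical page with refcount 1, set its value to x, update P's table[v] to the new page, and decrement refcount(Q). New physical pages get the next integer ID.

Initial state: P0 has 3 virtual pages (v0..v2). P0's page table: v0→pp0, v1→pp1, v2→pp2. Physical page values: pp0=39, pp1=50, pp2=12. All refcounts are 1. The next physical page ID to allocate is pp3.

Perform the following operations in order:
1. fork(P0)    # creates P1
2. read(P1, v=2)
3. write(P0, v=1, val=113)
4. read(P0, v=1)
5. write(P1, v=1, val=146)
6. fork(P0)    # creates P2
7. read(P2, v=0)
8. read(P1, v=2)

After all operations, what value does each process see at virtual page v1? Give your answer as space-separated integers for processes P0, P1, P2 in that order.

Op 1: fork(P0) -> P1. 3 ppages; refcounts: pp0:2 pp1:2 pp2:2
Op 2: read(P1, v2) -> 12. No state change.
Op 3: write(P0, v1, 113). refcount(pp1)=2>1 -> COPY to pp3. 4 ppages; refcounts: pp0:2 pp1:1 pp2:2 pp3:1
Op 4: read(P0, v1) -> 113. No state change.
Op 5: write(P1, v1, 146). refcount(pp1)=1 -> write in place. 4 ppages; refcounts: pp0:2 pp1:1 pp2:2 pp3:1
Op 6: fork(P0) -> P2. 4 ppages; refcounts: pp0:3 pp1:1 pp2:3 pp3:2
Op 7: read(P2, v0) -> 39. No state change.
Op 8: read(P1, v2) -> 12. No state change.
P0: v1 -> pp3 = 113
P1: v1 -> pp1 = 146
P2: v1 -> pp3 = 113

Answer: 113 146 113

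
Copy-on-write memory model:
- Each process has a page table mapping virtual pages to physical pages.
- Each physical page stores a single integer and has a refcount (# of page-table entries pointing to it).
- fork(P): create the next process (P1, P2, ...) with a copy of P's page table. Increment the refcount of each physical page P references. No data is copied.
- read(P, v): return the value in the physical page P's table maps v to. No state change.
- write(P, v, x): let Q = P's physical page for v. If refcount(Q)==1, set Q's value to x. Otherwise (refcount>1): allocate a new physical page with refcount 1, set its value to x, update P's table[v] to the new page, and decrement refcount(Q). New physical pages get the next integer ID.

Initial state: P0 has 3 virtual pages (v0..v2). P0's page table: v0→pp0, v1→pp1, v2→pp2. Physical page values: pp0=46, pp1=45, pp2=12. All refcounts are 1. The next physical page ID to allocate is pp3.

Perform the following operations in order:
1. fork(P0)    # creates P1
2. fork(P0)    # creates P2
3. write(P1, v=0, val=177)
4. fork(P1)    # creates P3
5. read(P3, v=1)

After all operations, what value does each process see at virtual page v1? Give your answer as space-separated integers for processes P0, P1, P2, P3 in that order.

Answer: 45 45 45 45

Derivation:
Op 1: fork(P0) -> P1. 3 ppages; refcounts: pp0:2 pp1:2 pp2:2
Op 2: fork(P0) -> P2. 3 ppages; refcounts: pp0:3 pp1:3 pp2:3
Op 3: write(P1, v0, 177). refcount(pp0)=3>1 -> COPY to pp3. 4 ppages; refcounts: pp0:2 pp1:3 pp2:3 pp3:1
Op 4: fork(P1) -> P3. 4 ppages; refcounts: pp0:2 pp1:4 pp2:4 pp3:2
Op 5: read(P3, v1) -> 45. No state change.
P0: v1 -> pp1 = 45
P1: v1 -> pp1 = 45
P2: v1 -> pp1 = 45
P3: v1 -> pp1 = 45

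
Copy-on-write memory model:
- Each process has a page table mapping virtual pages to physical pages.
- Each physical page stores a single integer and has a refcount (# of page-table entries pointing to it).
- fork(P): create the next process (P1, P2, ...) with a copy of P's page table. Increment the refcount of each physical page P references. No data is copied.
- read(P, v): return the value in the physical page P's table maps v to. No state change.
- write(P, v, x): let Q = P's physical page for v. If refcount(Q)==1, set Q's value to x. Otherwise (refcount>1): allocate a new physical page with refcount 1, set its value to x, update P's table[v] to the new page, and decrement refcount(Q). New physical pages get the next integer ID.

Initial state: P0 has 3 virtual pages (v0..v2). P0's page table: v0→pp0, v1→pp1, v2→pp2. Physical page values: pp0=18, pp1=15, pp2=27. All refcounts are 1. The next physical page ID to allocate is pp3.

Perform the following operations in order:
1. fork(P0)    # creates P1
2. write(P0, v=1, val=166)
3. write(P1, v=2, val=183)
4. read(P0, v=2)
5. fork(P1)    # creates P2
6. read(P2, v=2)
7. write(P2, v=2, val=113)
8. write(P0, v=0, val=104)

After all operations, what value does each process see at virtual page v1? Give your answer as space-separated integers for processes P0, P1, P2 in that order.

Answer: 166 15 15

Derivation:
Op 1: fork(P0) -> P1. 3 ppages; refcounts: pp0:2 pp1:2 pp2:2
Op 2: write(P0, v1, 166). refcount(pp1)=2>1 -> COPY to pp3. 4 ppages; refcounts: pp0:2 pp1:1 pp2:2 pp3:1
Op 3: write(P1, v2, 183). refcount(pp2)=2>1 -> COPY to pp4. 5 ppages; refcounts: pp0:2 pp1:1 pp2:1 pp3:1 pp4:1
Op 4: read(P0, v2) -> 27. No state change.
Op 5: fork(P1) -> P2. 5 ppages; refcounts: pp0:3 pp1:2 pp2:1 pp3:1 pp4:2
Op 6: read(P2, v2) -> 183. No state change.
Op 7: write(P2, v2, 113). refcount(pp4)=2>1 -> COPY to pp5. 6 ppages; refcounts: pp0:3 pp1:2 pp2:1 pp3:1 pp4:1 pp5:1
Op 8: write(P0, v0, 104). refcount(pp0)=3>1 -> COPY to pp6. 7 ppages; refcounts: pp0:2 pp1:2 pp2:1 pp3:1 pp4:1 pp5:1 pp6:1
P0: v1 -> pp3 = 166
P1: v1 -> pp1 = 15
P2: v1 -> pp1 = 15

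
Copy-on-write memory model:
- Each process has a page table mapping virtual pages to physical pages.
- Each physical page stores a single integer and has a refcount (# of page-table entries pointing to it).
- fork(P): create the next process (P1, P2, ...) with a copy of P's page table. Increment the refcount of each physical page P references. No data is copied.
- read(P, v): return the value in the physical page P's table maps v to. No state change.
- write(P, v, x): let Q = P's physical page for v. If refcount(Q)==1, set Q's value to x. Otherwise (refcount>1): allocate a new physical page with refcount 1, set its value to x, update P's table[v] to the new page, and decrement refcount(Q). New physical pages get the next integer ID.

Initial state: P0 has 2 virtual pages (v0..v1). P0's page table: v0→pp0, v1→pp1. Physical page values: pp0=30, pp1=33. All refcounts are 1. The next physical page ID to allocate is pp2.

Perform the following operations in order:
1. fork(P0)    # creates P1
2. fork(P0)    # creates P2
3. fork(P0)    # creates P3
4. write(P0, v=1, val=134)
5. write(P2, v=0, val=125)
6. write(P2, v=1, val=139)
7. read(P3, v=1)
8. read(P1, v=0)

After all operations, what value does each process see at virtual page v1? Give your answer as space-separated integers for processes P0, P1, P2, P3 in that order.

Op 1: fork(P0) -> P1. 2 ppages; refcounts: pp0:2 pp1:2
Op 2: fork(P0) -> P2. 2 ppages; refcounts: pp0:3 pp1:3
Op 3: fork(P0) -> P3. 2 ppages; refcounts: pp0:4 pp1:4
Op 4: write(P0, v1, 134). refcount(pp1)=4>1 -> COPY to pp2. 3 ppages; refcounts: pp0:4 pp1:3 pp2:1
Op 5: write(P2, v0, 125). refcount(pp0)=4>1 -> COPY to pp3. 4 ppages; refcounts: pp0:3 pp1:3 pp2:1 pp3:1
Op 6: write(P2, v1, 139). refcount(pp1)=3>1 -> COPY to pp4. 5 ppages; refcounts: pp0:3 pp1:2 pp2:1 pp3:1 pp4:1
Op 7: read(P3, v1) -> 33. No state change.
Op 8: read(P1, v0) -> 30. No state change.
P0: v1 -> pp2 = 134
P1: v1 -> pp1 = 33
P2: v1 -> pp4 = 139
P3: v1 -> pp1 = 33

Answer: 134 33 139 33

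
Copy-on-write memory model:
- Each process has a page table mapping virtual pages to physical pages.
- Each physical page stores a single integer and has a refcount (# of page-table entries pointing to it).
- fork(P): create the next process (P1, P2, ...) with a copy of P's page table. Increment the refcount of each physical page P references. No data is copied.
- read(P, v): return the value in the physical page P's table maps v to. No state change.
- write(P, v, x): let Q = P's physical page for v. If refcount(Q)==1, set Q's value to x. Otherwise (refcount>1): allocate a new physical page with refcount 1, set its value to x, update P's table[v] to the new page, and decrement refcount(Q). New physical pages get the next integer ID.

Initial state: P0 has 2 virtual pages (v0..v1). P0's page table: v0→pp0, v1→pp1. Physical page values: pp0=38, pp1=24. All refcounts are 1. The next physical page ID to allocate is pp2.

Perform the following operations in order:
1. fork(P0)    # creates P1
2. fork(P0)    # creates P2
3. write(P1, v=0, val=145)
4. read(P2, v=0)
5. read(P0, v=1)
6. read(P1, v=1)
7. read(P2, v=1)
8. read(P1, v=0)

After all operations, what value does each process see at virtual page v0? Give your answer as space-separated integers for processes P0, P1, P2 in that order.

Op 1: fork(P0) -> P1. 2 ppages; refcounts: pp0:2 pp1:2
Op 2: fork(P0) -> P2. 2 ppages; refcounts: pp0:3 pp1:3
Op 3: write(P1, v0, 145). refcount(pp0)=3>1 -> COPY to pp2. 3 ppages; refcounts: pp0:2 pp1:3 pp2:1
Op 4: read(P2, v0) -> 38. No state change.
Op 5: read(P0, v1) -> 24. No state change.
Op 6: read(P1, v1) -> 24. No state change.
Op 7: read(P2, v1) -> 24. No state change.
Op 8: read(P1, v0) -> 145. No state change.
P0: v0 -> pp0 = 38
P1: v0 -> pp2 = 145
P2: v0 -> pp0 = 38

Answer: 38 145 38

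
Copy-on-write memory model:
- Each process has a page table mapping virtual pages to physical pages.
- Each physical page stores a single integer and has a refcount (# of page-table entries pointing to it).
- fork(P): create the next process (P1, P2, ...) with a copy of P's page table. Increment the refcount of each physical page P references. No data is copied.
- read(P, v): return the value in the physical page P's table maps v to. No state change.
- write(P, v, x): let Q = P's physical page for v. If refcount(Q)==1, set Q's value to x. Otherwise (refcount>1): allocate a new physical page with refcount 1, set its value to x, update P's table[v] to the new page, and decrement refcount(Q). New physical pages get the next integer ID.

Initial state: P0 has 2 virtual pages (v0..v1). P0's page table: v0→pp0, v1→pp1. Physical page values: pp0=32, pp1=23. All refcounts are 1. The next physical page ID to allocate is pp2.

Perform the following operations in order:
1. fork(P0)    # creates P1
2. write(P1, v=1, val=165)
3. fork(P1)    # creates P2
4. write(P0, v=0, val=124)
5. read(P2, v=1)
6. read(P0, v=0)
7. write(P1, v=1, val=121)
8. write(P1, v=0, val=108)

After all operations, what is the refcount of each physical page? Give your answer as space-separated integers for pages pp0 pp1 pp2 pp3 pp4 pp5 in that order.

Answer: 1 1 1 1 1 1

Derivation:
Op 1: fork(P0) -> P1. 2 ppages; refcounts: pp0:2 pp1:2
Op 2: write(P1, v1, 165). refcount(pp1)=2>1 -> COPY to pp2. 3 ppages; refcounts: pp0:2 pp1:1 pp2:1
Op 3: fork(P1) -> P2. 3 ppages; refcounts: pp0:3 pp1:1 pp2:2
Op 4: write(P0, v0, 124). refcount(pp0)=3>1 -> COPY to pp3. 4 ppages; refcounts: pp0:2 pp1:1 pp2:2 pp3:1
Op 5: read(P2, v1) -> 165. No state change.
Op 6: read(P0, v0) -> 124. No state change.
Op 7: write(P1, v1, 121). refcount(pp2)=2>1 -> COPY to pp4. 5 ppages; refcounts: pp0:2 pp1:1 pp2:1 pp3:1 pp4:1
Op 8: write(P1, v0, 108). refcount(pp0)=2>1 -> COPY to pp5. 6 ppages; refcounts: pp0:1 pp1:1 pp2:1 pp3:1 pp4:1 pp5:1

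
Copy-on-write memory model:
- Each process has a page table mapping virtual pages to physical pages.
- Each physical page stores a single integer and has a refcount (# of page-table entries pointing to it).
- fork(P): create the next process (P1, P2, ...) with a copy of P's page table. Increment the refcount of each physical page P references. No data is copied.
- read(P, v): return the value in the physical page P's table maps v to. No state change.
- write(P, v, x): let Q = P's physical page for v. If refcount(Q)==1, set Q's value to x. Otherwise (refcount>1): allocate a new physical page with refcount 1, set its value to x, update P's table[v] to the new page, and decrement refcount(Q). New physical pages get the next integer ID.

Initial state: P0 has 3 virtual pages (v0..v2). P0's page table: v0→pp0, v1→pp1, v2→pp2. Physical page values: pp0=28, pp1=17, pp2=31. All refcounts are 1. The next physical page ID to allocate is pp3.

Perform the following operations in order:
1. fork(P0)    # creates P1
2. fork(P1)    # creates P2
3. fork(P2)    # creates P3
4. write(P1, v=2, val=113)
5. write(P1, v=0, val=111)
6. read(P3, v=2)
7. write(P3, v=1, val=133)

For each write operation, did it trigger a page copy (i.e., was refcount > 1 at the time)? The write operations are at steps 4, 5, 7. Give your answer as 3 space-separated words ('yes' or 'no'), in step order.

Op 1: fork(P0) -> P1. 3 ppages; refcounts: pp0:2 pp1:2 pp2:2
Op 2: fork(P1) -> P2. 3 ppages; refcounts: pp0:3 pp1:3 pp2:3
Op 3: fork(P2) -> P3. 3 ppages; refcounts: pp0:4 pp1:4 pp2:4
Op 4: write(P1, v2, 113). refcount(pp2)=4>1 -> COPY to pp3. 4 ppages; refcounts: pp0:4 pp1:4 pp2:3 pp3:1
Op 5: write(P1, v0, 111). refcount(pp0)=4>1 -> COPY to pp4. 5 ppages; refcounts: pp0:3 pp1:4 pp2:3 pp3:1 pp4:1
Op 6: read(P3, v2) -> 31. No state change.
Op 7: write(P3, v1, 133). refcount(pp1)=4>1 -> COPY to pp5. 6 ppages; refcounts: pp0:3 pp1:3 pp2:3 pp3:1 pp4:1 pp5:1

yes yes yes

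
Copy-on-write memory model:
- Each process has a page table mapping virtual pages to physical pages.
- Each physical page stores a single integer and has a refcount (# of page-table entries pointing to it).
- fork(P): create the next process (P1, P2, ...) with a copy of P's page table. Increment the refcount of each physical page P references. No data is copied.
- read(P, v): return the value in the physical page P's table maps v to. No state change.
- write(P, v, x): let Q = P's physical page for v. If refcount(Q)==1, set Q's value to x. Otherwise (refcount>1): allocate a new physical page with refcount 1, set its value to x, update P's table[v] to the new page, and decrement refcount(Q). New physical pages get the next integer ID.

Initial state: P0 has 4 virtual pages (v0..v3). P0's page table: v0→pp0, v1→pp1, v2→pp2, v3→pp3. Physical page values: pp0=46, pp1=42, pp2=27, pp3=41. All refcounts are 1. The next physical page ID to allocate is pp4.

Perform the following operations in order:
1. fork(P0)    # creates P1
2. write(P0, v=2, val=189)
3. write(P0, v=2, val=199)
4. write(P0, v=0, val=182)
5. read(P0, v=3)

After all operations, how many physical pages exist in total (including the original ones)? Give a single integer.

Op 1: fork(P0) -> P1. 4 ppages; refcounts: pp0:2 pp1:2 pp2:2 pp3:2
Op 2: write(P0, v2, 189). refcount(pp2)=2>1 -> COPY to pp4. 5 ppages; refcounts: pp0:2 pp1:2 pp2:1 pp3:2 pp4:1
Op 3: write(P0, v2, 199). refcount(pp4)=1 -> write in place. 5 ppages; refcounts: pp0:2 pp1:2 pp2:1 pp3:2 pp4:1
Op 4: write(P0, v0, 182). refcount(pp0)=2>1 -> COPY to pp5. 6 ppages; refcounts: pp0:1 pp1:2 pp2:1 pp3:2 pp4:1 pp5:1
Op 5: read(P0, v3) -> 41. No state change.

Answer: 6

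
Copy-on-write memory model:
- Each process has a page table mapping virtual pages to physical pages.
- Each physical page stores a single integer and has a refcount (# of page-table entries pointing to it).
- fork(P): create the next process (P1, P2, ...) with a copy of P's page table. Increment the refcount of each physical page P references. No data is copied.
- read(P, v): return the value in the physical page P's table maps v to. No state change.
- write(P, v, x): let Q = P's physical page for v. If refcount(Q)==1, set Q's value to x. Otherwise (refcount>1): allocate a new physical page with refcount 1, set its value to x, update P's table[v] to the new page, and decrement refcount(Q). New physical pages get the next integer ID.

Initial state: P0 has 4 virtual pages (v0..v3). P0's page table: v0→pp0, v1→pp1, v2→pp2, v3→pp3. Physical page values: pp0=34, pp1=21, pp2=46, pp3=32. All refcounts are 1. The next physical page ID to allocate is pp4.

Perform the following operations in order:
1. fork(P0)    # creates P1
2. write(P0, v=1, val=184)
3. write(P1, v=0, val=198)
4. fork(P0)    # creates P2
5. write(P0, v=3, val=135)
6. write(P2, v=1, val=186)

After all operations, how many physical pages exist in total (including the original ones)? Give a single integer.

Answer: 8

Derivation:
Op 1: fork(P0) -> P1. 4 ppages; refcounts: pp0:2 pp1:2 pp2:2 pp3:2
Op 2: write(P0, v1, 184). refcount(pp1)=2>1 -> COPY to pp4. 5 ppages; refcounts: pp0:2 pp1:1 pp2:2 pp3:2 pp4:1
Op 3: write(P1, v0, 198). refcount(pp0)=2>1 -> COPY to pp5. 6 ppages; refcounts: pp0:1 pp1:1 pp2:2 pp3:2 pp4:1 pp5:1
Op 4: fork(P0) -> P2. 6 ppages; refcounts: pp0:2 pp1:1 pp2:3 pp3:3 pp4:2 pp5:1
Op 5: write(P0, v3, 135). refcount(pp3)=3>1 -> COPY to pp6. 7 ppages; refcounts: pp0:2 pp1:1 pp2:3 pp3:2 pp4:2 pp5:1 pp6:1
Op 6: write(P2, v1, 186). refcount(pp4)=2>1 -> COPY to pp7. 8 ppages; refcounts: pp0:2 pp1:1 pp2:3 pp3:2 pp4:1 pp5:1 pp6:1 pp7:1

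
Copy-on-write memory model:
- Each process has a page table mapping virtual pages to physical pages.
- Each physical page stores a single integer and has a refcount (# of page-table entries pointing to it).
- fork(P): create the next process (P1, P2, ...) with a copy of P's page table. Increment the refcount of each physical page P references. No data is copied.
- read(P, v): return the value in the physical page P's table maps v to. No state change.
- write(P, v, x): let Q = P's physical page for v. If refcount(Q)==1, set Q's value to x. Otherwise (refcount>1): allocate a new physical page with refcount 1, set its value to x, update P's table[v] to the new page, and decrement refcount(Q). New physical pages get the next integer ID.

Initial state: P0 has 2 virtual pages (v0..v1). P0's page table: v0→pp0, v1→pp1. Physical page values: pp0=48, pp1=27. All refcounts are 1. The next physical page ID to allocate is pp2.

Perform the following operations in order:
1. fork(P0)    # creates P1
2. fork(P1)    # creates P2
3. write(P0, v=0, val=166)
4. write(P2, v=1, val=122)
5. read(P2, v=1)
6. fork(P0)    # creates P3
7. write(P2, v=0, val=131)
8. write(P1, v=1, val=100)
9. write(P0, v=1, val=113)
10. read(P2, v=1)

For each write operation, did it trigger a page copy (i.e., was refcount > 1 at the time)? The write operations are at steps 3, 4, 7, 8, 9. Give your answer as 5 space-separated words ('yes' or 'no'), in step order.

Op 1: fork(P0) -> P1. 2 ppages; refcounts: pp0:2 pp1:2
Op 2: fork(P1) -> P2. 2 ppages; refcounts: pp0:3 pp1:3
Op 3: write(P0, v0, 166). refcount(pp0)=3>1 -> COPY to pp2. 3 ppages; refcounts: pp0:2 pp1:3 pp2:1
Op 4: write(P2, v1, 122). refcount(pp1)=3>1 -> COPY to pp3. 4 ppages; refcounts: pp0:2 pp1:2 pp2:1 pp3:1
Op 5: read(P2, v1) -> 122. No state change.
Op 6: fork(P0) -> P3. 4 ppages; refcounts: pp0:2 pp1:3 pp2:2 pp3:1
Op 7: write(P2, v0, 131). refcount(pp0)=2>1 -> COPY to pp4. 5 ppages; refcounts: pp0:1 pp1:3 pp2:2 pp3:1 pp4:1
Op 8: write(P1, v1, 100). refcount(pp1)=3>1 -> COPY to pp5. 6 ppages; refcounts: pp0:1 pp1:2 pp2:2 pp3:1 pp4:1 pp5:1
Op 9: write(P0, v1, 113). refcount(pp1)=2>1 -> COPY to pp6. 7 ppages; refcounts: pp0:1 pp1:1 pp2:2 pp3:1 pp4:1 pp5:1 pp6:1
Op 10: read(P2, v1) -> 122. No state change.

yes yes yes yes yes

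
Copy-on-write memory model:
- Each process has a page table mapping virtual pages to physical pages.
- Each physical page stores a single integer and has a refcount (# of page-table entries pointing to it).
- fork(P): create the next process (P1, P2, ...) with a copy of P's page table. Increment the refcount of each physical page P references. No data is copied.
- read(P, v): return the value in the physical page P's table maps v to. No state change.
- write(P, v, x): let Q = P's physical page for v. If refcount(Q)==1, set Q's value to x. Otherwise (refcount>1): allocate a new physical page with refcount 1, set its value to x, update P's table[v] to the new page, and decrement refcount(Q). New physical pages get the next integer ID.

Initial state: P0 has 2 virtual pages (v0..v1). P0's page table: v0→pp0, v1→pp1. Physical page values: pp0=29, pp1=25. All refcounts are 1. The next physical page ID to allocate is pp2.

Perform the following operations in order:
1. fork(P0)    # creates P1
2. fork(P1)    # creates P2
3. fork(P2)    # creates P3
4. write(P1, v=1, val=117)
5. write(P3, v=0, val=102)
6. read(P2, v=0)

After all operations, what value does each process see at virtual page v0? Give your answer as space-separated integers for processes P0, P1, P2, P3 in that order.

Answer: 29 29 29 102

Derivation:
Op 1: fork(P0) -> P1. 2 ppages; refcounts: pp0:2 pp1:2
Op 2: fork(P1) -> P2. 2 ppages; refcounts: pp0:3 pp1:3
Op 3: fork(P2) -> P3. 2 ppages; refcounts: pp0:4 pp1:4
Op 4: write(P1, v1, 117). refcount(pp1)=4>1 -> COPY to pp2. 3 ppages; refcounts: pp0:4 pp1:3 pp2:1
Op 5: write(P3, v0, 102). refcount(pp0)=4>1 -> COPY to pp3. 4 ppages; refcounts: pp0:3 pp1:3 pp2:1 pp3:1
Op 6: read(P2, v0) -> 29. No state change.
P0: v0 -> pp0 = 29
P1: v0 -> pp0 = 29
P2: v0 -> pp0 = 29
P3: v0 -> pp3 = 102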